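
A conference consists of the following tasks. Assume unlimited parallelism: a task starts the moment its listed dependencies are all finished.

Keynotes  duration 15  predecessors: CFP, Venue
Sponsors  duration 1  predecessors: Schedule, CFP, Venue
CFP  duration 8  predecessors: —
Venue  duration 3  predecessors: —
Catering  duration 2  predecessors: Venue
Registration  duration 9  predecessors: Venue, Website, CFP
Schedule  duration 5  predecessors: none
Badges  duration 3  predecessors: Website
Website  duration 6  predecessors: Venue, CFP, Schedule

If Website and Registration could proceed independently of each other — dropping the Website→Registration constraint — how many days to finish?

With the dependency in place, CFP→Keynotes = 8+15 = 23 sets the finish at 23 days.
Without Website→Registration, Registration's earliest start moves from 14 to 8.
After: CFP→Keynotes = 8+15 = 23 → 23 days.

23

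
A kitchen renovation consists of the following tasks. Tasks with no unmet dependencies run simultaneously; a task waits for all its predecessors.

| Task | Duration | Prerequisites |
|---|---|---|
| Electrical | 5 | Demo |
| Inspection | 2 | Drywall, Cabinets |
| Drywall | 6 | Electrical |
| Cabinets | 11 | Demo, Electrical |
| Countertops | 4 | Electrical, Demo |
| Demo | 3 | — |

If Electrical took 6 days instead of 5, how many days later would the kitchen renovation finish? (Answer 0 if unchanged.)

1

The binding path is Demo→Electrical→Cabinets→Inspection = 3+5+11+2 = 21; finish at 21 days.
Since Electrical is critical, the +1 change carries straight to that chain (now 22 days).
The critical path is still Demo→Electrical→Cabinets→Inspection; finish is now 22 days.
Change in finish: 22 − 21 = +1 days.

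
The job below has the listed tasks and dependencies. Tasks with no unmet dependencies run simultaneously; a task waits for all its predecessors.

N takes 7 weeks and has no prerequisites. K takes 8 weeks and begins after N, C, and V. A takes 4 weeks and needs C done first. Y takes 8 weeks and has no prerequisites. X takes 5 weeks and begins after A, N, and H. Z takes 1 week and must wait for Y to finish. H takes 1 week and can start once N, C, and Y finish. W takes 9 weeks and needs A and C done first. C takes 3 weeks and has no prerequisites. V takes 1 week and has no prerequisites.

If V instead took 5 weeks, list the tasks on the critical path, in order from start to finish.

Baseline: C→A→W = 3+4+9 = 16 → 16 weeks.
The longest path through V is only 9 weeks, so V has float 7.
No other chain overtakes it, so the finish is 16 weeks.

C, A, W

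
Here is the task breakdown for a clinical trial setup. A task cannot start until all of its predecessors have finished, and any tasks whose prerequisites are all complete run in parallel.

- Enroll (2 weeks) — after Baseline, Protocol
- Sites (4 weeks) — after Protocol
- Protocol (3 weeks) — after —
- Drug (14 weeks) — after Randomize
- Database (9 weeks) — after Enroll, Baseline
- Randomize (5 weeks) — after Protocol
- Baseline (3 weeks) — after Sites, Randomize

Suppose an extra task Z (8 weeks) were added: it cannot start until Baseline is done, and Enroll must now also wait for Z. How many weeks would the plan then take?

Originally the plan takes 22 weeks.
With Z inserted, Enroll now waits for max(Baseline, Protocol, Z).
New critical path: Protocol→Randomize→Baseline→Z→Enroll→Database = 3+5+3+8+2+9 = 30 ⇒ 30 weeks.

30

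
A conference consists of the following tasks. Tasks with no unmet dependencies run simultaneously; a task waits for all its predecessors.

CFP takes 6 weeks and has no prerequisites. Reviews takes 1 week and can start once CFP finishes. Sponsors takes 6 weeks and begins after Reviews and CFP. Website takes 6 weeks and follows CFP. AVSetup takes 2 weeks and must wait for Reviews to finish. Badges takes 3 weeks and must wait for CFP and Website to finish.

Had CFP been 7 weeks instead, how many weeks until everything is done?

Critical path before the change: CFP→Website→Badges = 6+6+3 = 15 giving 15 weeks.
CFP lies on that path, so at 7 weeks the path becomes 16 weeks.
The critical path is still CFP→Website→Badges; finish is now 16 weeks.

16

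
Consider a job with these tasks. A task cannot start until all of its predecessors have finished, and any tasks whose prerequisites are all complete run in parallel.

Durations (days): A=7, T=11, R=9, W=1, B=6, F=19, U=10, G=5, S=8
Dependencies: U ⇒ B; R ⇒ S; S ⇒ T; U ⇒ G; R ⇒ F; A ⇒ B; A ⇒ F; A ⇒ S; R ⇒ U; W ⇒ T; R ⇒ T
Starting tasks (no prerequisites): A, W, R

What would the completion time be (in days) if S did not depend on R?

28

Original critical path: R→F = 9+19 = 28 ⇒ 28 days.
Without R→S, S's earliest start moves from 9 to 7.
New critical path: R→F = 9+19 = 28 ⇒ 28 days.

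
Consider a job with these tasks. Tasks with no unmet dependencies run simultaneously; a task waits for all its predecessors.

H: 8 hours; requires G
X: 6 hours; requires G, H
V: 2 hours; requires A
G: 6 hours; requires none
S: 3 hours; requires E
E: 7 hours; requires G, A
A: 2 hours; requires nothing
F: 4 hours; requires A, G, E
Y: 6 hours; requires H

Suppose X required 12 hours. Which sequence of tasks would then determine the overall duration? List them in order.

G, H, X

As given, the longest chain is G→H→X = 6+8+6 = 20, so the finish is 20 hours.
X is on the critical path; changing it to 12 makes that path 26 hours.
The critical path is still G→H→X; finish is now 26 hours.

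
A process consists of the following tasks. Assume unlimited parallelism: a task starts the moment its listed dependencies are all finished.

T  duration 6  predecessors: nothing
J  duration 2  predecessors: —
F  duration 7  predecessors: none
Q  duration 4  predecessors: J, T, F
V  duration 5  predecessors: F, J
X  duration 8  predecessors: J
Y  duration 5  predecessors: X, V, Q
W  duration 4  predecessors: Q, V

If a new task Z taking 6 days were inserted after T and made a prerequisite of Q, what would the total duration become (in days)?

21

Originally the process takes 17 days.
With Z inserted, Q now waits for max(J, T, F, Z).
New critical path: T→Z→Q→Y = 6+6+4+5 = 21 ⇒ 21 days.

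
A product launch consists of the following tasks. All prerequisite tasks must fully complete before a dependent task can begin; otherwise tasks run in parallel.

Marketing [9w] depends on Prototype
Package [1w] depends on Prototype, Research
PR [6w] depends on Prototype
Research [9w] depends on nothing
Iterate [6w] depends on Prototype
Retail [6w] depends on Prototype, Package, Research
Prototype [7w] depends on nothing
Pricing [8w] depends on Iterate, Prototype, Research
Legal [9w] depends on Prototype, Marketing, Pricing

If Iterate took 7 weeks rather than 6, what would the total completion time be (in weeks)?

As given, the longest chain is Prototype→Iterate→Pricing→Legal = 7+6+8+9 = 30, so the finish is 30 weeks.
Iterate is on the critical path; changing it to 7 makes that path 31 weeks.
No other chain overtakes it, so the finish is 31 weeks.

31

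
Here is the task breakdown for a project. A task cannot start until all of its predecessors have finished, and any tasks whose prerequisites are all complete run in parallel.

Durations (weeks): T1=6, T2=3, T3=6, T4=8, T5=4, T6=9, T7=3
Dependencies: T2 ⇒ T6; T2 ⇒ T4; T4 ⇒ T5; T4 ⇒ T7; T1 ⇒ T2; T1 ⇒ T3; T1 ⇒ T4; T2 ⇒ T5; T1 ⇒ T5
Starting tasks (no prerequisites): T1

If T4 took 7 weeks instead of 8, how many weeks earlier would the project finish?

1

Actual critical path: T1→T2→T4→T5 = 6+3+8+4 = 21 ⇒ 21 weeks.
T4 is on the critical path; changing it to 7 makes that path 20 weeks.
No other chain overtakes it, so the finish is 20 weeks.
Change in finish: 20 − 21 = -1 weeks.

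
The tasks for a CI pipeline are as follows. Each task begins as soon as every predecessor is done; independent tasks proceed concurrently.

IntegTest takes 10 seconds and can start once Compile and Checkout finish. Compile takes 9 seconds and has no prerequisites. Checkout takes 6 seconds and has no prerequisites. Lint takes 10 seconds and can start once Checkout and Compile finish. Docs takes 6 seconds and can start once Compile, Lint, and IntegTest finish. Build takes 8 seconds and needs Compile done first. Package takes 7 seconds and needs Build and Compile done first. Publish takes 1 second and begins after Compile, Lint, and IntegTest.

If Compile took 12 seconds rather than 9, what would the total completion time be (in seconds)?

28

Critical path before the change: Compile→Lint→Docs = 9+10+6 = 25 giving 25 seconds.
Compile is on the critical path; changing it to 12 makes that path 28 seconds.
That remains the longest chain; total 28 seconds.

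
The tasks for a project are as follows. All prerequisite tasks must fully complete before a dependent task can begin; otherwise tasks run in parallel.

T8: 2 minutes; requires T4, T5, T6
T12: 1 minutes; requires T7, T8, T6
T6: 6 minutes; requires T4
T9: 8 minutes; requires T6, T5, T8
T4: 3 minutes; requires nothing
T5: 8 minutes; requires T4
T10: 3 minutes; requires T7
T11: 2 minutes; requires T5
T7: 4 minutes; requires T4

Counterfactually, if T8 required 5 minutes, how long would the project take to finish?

24

Baseline: T4→T5→T8→T9 = 3+8+2+8 = 21 → 21 minutes.
Since T8 is critical, the +3 change carries straight to that chain (now 24 minutes).
The critical path is still T4→T5→T8→T9; finish is now 24 minutes.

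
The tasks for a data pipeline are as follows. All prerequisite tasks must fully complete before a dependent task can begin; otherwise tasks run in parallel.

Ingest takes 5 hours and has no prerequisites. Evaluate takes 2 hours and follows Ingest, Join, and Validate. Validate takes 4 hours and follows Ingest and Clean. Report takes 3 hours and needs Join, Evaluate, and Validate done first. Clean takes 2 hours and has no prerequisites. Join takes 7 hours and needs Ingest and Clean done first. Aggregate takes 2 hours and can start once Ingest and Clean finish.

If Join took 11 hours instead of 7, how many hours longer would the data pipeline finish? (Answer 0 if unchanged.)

4

Critical path before the change: Ingest→Join→Evaluate→Report = 5+7+2+3 = 17 giving 17 hours.
Since Join is critical, the +4 change carries straight to that chain (now 21 hours).
No other chain overtakes it, so the finish is 21 hours.
Change in finish: 21 − 17 = +4 hours.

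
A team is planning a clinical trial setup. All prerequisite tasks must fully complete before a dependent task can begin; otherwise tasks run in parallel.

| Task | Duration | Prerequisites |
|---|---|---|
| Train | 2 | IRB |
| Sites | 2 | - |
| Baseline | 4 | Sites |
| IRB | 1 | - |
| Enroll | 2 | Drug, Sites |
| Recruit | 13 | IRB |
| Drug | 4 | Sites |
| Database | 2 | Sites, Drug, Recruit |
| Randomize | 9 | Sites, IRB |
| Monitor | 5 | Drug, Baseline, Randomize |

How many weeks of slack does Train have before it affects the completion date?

13

IRB→Recruit→Database = 1+13+2 = 16 sets the makespan at 16 weeks.
The longest chain containing Train totals 3 weeks.
So Train can slip 16 − 3 = 13 weeks.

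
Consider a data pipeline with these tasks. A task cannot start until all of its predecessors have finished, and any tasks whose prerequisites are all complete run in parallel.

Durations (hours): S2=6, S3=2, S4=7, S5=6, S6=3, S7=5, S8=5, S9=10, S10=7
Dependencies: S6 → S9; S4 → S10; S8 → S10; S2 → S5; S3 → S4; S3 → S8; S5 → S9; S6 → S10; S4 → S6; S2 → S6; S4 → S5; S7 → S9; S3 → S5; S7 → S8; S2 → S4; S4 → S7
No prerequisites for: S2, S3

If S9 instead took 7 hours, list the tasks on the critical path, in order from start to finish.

S2, S4, S7, S8, S10

As given, the longest chain is S2→S4→S7→S8→S10 = 6+7+5+5+7 = 30, so the finish is 30 hours.
S9 is off the critical path — its longest chain is 29 hours, giving 1 of slack.
The critical path is still S2→S4→S7→S8→S10; finish is now 30 hours.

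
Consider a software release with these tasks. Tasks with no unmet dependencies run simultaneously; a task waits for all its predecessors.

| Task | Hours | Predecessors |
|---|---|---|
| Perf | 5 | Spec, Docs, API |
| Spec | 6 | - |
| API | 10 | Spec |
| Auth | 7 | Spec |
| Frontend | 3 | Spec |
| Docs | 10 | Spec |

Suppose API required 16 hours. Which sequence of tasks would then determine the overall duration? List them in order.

Actual critical path: Spec→API→Perf = 6+10+5 = 21 ⇒ 21 hours.
API lies on that path, so at 16 hours the path becomes 27 hours.
The critical path is still Spec→API→Perf; finish is now 27 hours.

Spec, API, Perf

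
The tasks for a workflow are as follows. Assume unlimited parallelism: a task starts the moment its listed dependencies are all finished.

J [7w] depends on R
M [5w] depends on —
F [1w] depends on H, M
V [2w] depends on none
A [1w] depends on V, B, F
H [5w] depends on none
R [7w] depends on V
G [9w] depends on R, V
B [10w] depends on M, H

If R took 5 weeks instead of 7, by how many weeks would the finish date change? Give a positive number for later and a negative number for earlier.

-2

Critical path before the change: V→R→G = 2+7+9 = 18 giving 18 weeks.
R is on the critical path; changing it to 5 makes that path 16 weeks.
The critical path is still V→R→G; finish is now 16 weeks.
Change in finish: 16 − 18 = -2 weeks.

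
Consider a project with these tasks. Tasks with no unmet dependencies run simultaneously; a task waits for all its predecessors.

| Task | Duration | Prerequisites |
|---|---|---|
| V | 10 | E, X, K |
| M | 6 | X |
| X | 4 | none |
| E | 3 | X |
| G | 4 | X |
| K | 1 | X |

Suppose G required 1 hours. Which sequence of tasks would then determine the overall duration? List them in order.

X, E, V

Critical path before the change: X→E→V = 4+3+10 = 17 giving 17 hours.
G has 9 hours of float (longest path through it is 8).
That remains the longest chain; total 17 hours.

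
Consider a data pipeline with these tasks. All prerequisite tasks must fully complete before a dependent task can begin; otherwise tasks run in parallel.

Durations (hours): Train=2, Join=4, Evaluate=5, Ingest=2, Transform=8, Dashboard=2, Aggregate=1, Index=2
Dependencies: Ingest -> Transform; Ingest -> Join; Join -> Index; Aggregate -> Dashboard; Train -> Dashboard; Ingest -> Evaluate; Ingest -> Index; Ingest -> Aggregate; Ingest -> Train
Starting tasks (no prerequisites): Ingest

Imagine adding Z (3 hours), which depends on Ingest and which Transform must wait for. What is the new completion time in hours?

13

Originally the project takes 10 hours.
With Z inserted, Transform now waits for max(Ingest, Z).
New critical path: Ingest→Z→Transform = 2+3+8 = 13 ⇒ 13 hours.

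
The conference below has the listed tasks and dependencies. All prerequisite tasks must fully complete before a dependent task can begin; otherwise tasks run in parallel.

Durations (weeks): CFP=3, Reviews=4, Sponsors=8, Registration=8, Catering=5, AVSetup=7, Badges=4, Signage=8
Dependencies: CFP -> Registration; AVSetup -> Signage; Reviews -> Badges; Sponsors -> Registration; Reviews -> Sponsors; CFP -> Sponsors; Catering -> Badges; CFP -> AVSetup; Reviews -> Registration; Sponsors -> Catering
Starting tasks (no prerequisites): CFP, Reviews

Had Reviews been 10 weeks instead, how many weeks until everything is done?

Baseline: Reviews→Sponsors→Catering→Badges = 4+8+5+4 = 21 → 21 weeks.
Reviews lies on that path, so at 10 weeks the path becomes 27 weeks.
That remains the longest chain; total 27 weeks.

27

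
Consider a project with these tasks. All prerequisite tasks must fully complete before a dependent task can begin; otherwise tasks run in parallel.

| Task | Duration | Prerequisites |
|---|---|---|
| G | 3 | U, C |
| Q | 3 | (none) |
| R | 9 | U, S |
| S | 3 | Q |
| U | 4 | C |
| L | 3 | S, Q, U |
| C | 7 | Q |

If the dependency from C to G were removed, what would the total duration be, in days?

With the dependency in place, Q→C→U→R = 3+7+4+9 = 23 sets the finish at 23 days.
Dropping C→G doesn't change G's earliest start (14); another predecessor still binds.
New critical path: Q→C→U→R = 3+7+4+9 = 23 ⇒ 23 days.

23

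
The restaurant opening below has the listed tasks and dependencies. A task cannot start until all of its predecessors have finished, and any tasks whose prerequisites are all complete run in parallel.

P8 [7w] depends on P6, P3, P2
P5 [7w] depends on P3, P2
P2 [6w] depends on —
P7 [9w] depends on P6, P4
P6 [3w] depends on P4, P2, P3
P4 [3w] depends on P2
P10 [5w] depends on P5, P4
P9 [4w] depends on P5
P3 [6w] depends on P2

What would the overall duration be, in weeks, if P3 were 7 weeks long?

25

Critical path before the change: P2→P3→P5→P10 = 6+6+7+5 = 24 giving 24 weeks.
P3 is on the critical path; changing it to 7 makes that path 25 weeks.
No other chain overtakes it, so the finish is 25 weeks.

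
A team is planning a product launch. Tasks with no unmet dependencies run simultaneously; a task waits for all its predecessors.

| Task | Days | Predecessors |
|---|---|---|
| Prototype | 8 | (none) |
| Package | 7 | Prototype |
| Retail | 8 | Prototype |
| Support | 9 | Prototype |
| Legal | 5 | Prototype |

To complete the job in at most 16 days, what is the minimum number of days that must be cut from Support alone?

Current finish: 17 days; target: 16.
Support is on every critical path, so each day cut from Support cuts the finish by one (this holds down to a finish of 16).
Need 17 − 16 = 1 day off Support → Support becomes 8 days, finish becomes 16.

1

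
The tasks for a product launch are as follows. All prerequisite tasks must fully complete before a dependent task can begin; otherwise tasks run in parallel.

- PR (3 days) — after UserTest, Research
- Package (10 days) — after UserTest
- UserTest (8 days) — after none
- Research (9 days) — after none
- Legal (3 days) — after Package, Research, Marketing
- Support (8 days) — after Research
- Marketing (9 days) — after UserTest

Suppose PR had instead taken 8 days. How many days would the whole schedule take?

Critical path before the change: UserTest→Package→Legal = 8+10+3 = 21 giving 21 days.
PR is off the critical path — its longest chain is 12 days, giving 9 of slack.
No other chain overtakes it, so the finish is 21 days.

21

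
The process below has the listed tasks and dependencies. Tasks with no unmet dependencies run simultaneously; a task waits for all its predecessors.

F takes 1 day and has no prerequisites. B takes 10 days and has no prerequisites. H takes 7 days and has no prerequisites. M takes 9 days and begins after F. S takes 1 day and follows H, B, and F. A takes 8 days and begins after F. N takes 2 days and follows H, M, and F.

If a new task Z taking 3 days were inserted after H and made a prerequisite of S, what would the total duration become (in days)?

Originally the process takes 12 days.
With Z inserted, S now waits for max(H, B, F, Z).
New critical path: F→M→N = 1+9+2 = 12 ⇒ 12 days.

12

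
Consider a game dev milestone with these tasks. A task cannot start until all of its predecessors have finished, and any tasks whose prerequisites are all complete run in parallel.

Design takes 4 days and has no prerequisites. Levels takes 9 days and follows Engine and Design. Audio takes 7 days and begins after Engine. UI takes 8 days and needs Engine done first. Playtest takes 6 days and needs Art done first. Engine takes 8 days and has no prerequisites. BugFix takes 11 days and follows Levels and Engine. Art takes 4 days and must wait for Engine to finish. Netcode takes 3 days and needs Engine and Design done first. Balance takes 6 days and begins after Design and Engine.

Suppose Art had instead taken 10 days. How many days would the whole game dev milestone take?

Actual critical path: Engine→Levels→BugFix = 8+9+11 = 28 ⇒ 28 days.
Art has 10 days of float (longest path through it is 18).
The critical path is still Engine→Levels→BugFix; finish is now 28 days.

28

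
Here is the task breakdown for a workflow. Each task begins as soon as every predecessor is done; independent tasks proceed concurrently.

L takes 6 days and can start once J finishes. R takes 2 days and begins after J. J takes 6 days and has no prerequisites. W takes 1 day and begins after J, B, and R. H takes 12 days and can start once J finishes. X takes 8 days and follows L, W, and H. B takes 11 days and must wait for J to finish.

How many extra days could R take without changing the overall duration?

J→H→X = 6+12+8 = 26 sets the makespan at 26 days.
The longest chain containing R totals 17 days.
So R can slip 17 − 8 = 9 days.

9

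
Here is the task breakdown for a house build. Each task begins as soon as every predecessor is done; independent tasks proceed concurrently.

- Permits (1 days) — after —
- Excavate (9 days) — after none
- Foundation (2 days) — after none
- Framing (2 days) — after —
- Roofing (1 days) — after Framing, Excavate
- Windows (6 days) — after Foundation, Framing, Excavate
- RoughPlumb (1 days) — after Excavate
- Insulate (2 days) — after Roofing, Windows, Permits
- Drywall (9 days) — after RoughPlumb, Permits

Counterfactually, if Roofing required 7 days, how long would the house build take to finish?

19

Critical path before the change: Excavate→RoughPlumb→Drywall = 9+1+9 = 19 giving 19 days.
Roofing has 7 days of float (longest path through it is 12).
No other chain overtakes it, so the finish is 19 days.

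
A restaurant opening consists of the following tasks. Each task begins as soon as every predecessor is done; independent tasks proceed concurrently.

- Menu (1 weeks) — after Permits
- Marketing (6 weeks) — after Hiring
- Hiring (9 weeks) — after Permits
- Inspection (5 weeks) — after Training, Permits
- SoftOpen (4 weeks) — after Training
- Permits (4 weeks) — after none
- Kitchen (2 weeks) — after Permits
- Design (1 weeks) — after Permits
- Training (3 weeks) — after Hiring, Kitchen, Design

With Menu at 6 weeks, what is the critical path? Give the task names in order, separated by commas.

Permits, Hiring, Training, Inspection

Actual critical path: Permits→Hiring→Training→Inspection = 4+9+3+5 = 21 ⇒ 21 weeks.
The longest path through Menu is only 5 weeks, so Menu has float 16.
The critical path is still Permits→Hiring→Training→Inspection; finish is now 21 weeks.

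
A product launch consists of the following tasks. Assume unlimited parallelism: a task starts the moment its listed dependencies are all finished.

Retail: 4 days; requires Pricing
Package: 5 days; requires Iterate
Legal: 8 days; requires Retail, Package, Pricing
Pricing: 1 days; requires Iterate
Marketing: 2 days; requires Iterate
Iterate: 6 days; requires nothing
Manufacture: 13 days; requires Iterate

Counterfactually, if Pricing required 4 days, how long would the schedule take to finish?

Critical path before the change: Iterate→Pricing→Retail→Legal = 6+1+4+8 = 19 giving 19 days.
Pricing is on the critical path; changing it to 4 makes that path 22 days.
The critical path is still Iterate→Pricing→Retail→Legal; finish is now 22 days.

22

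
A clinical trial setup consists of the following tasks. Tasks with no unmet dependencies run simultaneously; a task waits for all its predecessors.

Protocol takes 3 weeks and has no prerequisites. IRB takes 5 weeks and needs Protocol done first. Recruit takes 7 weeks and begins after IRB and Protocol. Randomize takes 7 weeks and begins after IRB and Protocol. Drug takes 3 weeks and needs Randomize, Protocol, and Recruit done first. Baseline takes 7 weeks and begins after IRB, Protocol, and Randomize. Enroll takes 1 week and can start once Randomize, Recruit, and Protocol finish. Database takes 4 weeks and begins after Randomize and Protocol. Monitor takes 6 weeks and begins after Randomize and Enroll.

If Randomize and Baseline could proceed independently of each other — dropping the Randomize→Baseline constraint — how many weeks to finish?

Before: longest chain Protocol→IRB→Recruit→Enroll→Monitor = 3+5+7+1+6 = 22, finish 22.
Without Randomize→Baseline, Baseline's earliest start moves from 15 to 8.
The longest chain is now Protocol→IRB→Recruit→Enroll→Monitor = 3+5+7+1+6 = 22, so the plan takes 22 weeks.

22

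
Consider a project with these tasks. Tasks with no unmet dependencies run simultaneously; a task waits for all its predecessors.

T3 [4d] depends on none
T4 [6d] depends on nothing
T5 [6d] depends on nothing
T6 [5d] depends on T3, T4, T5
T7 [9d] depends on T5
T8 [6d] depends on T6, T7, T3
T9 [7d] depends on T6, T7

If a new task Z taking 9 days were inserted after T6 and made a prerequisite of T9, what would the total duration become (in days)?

Originally the plan takes 22 days.
With Z inserted, T9 now waits for max(T6, T7, Z).
New critical path: T4→T6→Z→T9 = 6+5+9+7 = 27 ⇒ 27 days.

27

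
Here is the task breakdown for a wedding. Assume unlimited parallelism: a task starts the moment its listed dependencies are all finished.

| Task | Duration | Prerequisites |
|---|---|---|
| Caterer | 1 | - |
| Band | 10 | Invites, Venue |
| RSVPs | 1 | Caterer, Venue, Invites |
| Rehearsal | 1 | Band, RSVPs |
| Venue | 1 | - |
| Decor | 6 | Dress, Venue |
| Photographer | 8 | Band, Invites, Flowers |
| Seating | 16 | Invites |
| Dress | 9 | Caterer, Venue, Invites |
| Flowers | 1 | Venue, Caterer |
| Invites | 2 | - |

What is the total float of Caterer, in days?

4

Critical path: Invites→Band→Photographer = 2+10+8 = 20, so the finish is 20 days.
Longest path through Caterer: 16 days (earliest finish 1, latest finish 5).
Float = 20 − 16 = 4.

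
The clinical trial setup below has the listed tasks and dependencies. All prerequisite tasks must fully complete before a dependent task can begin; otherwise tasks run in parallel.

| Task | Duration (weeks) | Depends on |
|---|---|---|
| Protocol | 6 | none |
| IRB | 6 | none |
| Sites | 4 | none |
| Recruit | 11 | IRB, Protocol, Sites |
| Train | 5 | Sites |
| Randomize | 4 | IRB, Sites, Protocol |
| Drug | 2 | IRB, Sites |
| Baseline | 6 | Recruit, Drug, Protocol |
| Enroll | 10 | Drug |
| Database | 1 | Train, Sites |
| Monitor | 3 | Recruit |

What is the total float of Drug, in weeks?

The longest chain is Protocol→Recruit→Baseline = 6+11+6 = 23; overall finish 23 weeks.
Drug finishes as early as 8 and must finish by 13.
Float = 23 − 18 = 5.

5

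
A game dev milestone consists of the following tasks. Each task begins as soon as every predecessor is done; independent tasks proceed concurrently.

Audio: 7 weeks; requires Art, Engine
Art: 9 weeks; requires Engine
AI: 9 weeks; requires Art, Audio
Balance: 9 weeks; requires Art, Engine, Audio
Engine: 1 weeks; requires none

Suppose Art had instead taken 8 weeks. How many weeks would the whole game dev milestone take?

25

Baseline: Engine→Art→Audio→AI = 1+9+7+9 = 26 → 26 weeks.
Art lies on that path, so at 8 weeks the path becomes 25 weeks.
No other chain overtakes it, so the finish is 25 weeks.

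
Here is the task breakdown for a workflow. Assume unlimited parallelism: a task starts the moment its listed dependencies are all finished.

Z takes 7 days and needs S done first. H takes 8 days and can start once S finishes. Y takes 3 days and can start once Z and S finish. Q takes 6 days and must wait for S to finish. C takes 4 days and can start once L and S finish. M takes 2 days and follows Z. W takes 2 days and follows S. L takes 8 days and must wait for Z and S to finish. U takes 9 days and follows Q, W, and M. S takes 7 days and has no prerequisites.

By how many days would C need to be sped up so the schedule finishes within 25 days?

1

Current finish: 26 days; target: 25.
C is on every critical path, so each day cut from C cuts the finish by one (this holds down to a finish of 25).
Need 26 − 25 = 1 day off C → C becomes 3 days, finish becomes 25.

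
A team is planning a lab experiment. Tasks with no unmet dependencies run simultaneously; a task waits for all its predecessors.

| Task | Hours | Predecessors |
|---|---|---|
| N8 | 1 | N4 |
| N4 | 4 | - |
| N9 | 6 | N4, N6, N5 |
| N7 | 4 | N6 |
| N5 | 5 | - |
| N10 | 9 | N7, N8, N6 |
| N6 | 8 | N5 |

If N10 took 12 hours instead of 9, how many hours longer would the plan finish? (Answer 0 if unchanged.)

3

The binding path is N5→N6→N7→N10 = 5+8+4+9 = 26; finish at 26 hours.
N10 lies on that path, so at 12 hours the path becomes 29 hours.
No other chain overtakes it, so the finish is 29 hours.
Change in finish: 29 − 26 = +3 hours.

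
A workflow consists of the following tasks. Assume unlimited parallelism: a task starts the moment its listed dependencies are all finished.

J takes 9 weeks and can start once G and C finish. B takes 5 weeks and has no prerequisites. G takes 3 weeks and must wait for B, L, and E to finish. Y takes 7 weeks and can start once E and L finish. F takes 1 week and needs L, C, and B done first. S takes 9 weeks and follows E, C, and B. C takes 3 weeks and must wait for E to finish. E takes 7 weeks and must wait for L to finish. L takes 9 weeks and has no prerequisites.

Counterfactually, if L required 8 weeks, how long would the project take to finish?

Actual critical path: L→E→G→J = 9+7+3+9 = 28 ⇒ 28 weeks.
L lies on that path, so at 8 weeks the path becomes 27 weeks.
No other chain overtakes it, so the finish is 27 weeks.

27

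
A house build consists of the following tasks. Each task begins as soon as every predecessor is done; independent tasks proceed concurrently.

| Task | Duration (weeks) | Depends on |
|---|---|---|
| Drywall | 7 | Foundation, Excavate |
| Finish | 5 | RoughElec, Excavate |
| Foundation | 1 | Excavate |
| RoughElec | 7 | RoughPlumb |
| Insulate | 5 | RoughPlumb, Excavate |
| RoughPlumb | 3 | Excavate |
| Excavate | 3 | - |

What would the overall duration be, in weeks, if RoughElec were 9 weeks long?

20

As given, the longest chain is Excavate→RoughPlumb→RoughElec→Finish = 3+3+7+5 = 18, so the finish is 18 weeks.
Since RoughElec is critical, the +2 change carries straight to that chain (now 20 weeks).
That remains the longest chain; total 20 weeks.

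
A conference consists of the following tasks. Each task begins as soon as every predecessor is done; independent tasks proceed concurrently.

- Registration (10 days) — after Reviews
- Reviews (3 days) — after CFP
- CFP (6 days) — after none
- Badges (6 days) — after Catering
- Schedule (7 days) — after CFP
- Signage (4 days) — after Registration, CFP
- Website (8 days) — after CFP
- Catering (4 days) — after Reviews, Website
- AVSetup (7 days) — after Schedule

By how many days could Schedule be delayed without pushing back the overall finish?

4

The longest chain is CFP→Website→Catering→Badges = 6+8+4+6 = 24; overall finish 24 days.
The longest chain containing Schedule totals 20 days.
Float = 24 − 20 = 4.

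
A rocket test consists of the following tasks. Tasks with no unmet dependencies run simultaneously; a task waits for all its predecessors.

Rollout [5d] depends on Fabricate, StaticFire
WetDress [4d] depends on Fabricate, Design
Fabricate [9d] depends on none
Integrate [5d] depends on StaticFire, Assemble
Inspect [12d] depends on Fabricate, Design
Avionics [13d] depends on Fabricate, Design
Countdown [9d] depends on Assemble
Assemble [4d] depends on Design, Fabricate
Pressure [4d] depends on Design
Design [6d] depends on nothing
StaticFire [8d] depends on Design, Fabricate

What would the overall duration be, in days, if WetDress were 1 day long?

As given, the longest chain is Fabricate→Avionics = 9+13 = 22, so the finish is 22 days.
The longest path through WetDress is only 13 days, so WetDress has float 9.
That remains the longest chain; total 22 days.

22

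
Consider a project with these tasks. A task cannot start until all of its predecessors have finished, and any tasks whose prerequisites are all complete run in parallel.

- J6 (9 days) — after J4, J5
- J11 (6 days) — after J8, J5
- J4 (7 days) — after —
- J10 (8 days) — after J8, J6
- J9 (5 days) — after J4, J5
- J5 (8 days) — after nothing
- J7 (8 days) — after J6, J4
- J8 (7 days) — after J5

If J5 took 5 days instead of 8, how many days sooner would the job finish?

Baseline: J5→J6→J7 = 8+9+8 = 25 → 25 days.
Since J5 is critical, the -3 change carries straight to that chain (now 22 days).
New critical path: J4→J6→J7 = 7+9+8 = 24 ⇒ 24 days.
Change in finish: 24 − 25 = -1 days.

1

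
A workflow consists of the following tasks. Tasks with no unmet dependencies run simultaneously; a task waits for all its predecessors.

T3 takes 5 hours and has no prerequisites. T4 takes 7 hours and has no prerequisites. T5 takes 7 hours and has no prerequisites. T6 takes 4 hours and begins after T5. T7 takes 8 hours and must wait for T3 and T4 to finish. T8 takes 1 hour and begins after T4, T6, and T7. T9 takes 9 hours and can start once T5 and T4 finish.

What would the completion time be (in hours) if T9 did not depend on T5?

16

Before: longest chain T4→T7→T8 = 7+8+1 = 16, finish 16.
Dropping T5→T9 doesn't change T9's earliest start (7); another predecessor still binds.
New critical path: T4→T7→T8 = 7+8+1 = 16 ⇒ 16 hours.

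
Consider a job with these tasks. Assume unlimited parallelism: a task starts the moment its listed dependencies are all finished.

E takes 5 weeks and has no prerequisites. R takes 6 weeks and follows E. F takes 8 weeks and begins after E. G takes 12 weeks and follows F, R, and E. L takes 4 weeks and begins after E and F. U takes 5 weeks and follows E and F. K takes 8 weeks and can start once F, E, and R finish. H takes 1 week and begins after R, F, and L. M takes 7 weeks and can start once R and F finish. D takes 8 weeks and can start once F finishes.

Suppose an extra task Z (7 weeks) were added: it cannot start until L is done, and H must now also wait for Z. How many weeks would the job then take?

25

Originally the job takes 25 weeks.
With Z inserted, H now waits for max(R, F, L, Z).
New critical path: E→F→G = 5+8+12 = 25 ⇒ 25 weeks.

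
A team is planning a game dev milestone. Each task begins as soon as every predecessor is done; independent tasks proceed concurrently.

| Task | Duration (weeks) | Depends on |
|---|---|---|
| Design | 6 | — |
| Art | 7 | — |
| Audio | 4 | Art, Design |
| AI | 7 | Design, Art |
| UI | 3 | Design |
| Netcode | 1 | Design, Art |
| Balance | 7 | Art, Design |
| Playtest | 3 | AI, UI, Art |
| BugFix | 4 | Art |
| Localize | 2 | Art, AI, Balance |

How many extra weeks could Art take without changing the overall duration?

Art→AI→Playtest = 7+7+3 = 17 sets the makespan at 17 weeks.
Longest path through Art: 17 weeks (earliest finish 7, latest finish 7).
So Art can slip 7 − 7 = 0 weeks.

0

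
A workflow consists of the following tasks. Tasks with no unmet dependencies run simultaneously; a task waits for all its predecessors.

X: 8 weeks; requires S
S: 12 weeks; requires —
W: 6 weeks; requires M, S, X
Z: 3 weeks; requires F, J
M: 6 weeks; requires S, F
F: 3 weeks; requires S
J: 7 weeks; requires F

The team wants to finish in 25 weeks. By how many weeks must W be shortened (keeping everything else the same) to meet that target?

Current finish: 27 weeks; target: 25.
W is on every critical path, so each week cut from W cuts the finish by one (this holds down to a finish of 25).
Need 27 − 25 = 2 weeks off W → W becomes 4 weeks, finish becomes 25.

2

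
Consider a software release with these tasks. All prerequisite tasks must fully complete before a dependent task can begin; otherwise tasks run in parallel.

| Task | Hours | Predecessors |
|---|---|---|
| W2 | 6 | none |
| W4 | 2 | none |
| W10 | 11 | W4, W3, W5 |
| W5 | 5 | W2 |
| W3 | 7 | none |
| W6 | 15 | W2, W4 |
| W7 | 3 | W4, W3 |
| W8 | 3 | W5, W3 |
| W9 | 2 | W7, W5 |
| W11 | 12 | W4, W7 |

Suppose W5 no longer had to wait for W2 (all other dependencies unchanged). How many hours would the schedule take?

Original critical path: W2→W5→W10 = 6+5+11 = 22 ⇒ 22 hours.
Without W2→W5, W5's earliest start moves from 6 to 0.
New critical path: W3→W7→W11 = 7+3+12 = 22 ⇒ 22 hours.

22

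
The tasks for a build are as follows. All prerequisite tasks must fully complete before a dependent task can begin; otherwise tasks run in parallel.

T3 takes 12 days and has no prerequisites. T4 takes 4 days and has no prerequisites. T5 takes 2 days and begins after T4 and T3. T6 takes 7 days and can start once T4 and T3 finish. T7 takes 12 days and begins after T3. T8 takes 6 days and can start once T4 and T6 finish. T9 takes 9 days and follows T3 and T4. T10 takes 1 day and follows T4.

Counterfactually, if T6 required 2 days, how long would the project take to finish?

24

The binding path is T3→T6→T8 = 12+7+6 = 25; finish at 25 days.
Since T6 is critical, the -5 change carries straight to that chain (now 20 days).
The binding chain switches to T3→T7 = 12+12 = 24; finish 24 days.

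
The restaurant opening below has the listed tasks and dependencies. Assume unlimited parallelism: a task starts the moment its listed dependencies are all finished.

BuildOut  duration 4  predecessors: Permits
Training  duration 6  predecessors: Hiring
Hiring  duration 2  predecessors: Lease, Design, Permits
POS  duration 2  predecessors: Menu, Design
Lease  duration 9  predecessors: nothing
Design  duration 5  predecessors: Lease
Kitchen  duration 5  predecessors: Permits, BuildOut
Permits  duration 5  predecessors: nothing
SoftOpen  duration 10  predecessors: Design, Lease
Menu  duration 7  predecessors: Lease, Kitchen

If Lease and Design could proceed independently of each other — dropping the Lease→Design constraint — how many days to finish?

23

With the dependency in place, Lease→Design→SoftOpen = 9+5+10 = 24 sets the finish at 24 days.
Without Lease→Design, Design's earliest start moves from 9 to 0.
New critical path: Permits→BuildOut→Kitchen→Menu→POS = 5+4+5+7+2 = 23 ⇒ 23 days.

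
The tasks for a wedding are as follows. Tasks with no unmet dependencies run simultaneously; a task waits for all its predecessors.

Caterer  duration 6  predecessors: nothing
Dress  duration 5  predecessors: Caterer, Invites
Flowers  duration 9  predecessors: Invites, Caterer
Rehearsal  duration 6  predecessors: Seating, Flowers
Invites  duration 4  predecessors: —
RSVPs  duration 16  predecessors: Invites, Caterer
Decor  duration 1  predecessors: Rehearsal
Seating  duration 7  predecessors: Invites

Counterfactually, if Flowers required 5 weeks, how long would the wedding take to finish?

Actual critical path: Caterer→Flowers→Rehearsal→Decor = 6+9+6+1 = 22 ⇒ 22 weeks.
Flowers is on the critical path; changing it to 5 makes that path 18 weeks.
New critical path: Caterer→RSVPs = 6+16 = 22 ⇒ 22 weeks.

22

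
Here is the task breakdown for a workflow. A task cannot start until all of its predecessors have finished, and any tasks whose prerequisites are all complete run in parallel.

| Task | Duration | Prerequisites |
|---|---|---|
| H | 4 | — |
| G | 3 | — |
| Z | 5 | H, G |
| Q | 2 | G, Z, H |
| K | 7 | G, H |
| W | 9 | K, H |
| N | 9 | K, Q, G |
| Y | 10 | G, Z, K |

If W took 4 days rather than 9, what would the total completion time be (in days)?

Baseline: H→K→Y = 4+7+10 = 21 → 21 days.
W has 1 day of float (longest path through it is 20).
No other chain overtakes it, so the finish is 21 days.

21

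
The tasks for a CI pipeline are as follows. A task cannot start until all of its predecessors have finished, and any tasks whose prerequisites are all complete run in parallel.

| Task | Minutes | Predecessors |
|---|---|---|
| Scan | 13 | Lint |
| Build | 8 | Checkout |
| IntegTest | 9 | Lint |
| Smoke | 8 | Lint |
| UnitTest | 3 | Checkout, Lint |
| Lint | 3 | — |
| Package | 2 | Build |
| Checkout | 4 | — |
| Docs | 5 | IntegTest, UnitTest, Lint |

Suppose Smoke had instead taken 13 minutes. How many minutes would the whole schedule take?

The binding path is Lint→IntegTest→Docs = 3+9+5 = 17; finish at 17 minutes.
Smoke has 6 minutes of float (longest path through it is 11).
The critical path is still Lint→IntegTest→Docs; finish is now 17 minutes.

17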